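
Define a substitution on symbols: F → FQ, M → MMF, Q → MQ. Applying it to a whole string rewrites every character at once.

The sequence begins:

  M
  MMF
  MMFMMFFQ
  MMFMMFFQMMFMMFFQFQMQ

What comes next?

MMFMMFFQMMFMMFFQFQMQMMFMMFFQMMFMMFFQFQMQFQMQMMFMQ

φ(MMFMMFFQMMFMMFFQFQMQ) expands symbol-by-symbol to MMF MMF FQ MMF MMF FQ FQ MQ MMF MMF FQ MMF MMF FQ FQ MQ FQ MQ MMF MQ; joining the 20 pieces gives the next term.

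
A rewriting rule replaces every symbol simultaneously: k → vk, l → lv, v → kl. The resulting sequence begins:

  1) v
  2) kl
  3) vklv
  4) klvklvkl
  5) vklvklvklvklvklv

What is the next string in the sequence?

Rewriting the 16 symbols of vklvklvklvklvklv one by one yields kl vk lv kl vk lv kl vk lv kl vk lv kl vk lv kl; concatenated:

klvklvklvklvklvklvklvklvklvklvkl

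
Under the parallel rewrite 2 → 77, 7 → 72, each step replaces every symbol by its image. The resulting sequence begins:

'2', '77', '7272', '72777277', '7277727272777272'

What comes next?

φ(7277727272777272) expands symbol-by-symbol to 72 77 72 72 72 77 72 77 72 77 72 72 72 77 72 77; joining the 16 pieces gives the next term.

72777272727772777277727272777277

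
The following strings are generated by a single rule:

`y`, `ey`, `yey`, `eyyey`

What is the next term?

Each term (from the third on) is the two preceding terms concatenated in order: term 3 = y·ey = yey.
Continuing: yey · eyyey gives term 5.

yeyeyyey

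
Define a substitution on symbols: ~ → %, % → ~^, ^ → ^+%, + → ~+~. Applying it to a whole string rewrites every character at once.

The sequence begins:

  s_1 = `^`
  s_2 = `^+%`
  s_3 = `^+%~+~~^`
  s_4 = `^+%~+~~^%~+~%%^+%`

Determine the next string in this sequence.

Rewriting the 17 symbols of ^+%~+~~^%~+~%%^+% one by one yields ^+% ~+~ ~^ % ~+~ % % ^+% ~^ % ~+~ % ~^ ~^ ^+% ~+~ ~^; concatenated:

^+%~+~~^%~+~%%^+%~^%~+~%~^~^^+%~+~~^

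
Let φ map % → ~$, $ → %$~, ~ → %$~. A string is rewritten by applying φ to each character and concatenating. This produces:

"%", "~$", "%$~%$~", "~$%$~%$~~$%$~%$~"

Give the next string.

%$~%$~~$%$~%$~~$%$~%$~%$~%$~~$%$~%$~~$%$~%$~

φ(~$%$~%$~~$%$~%$~) expands symbol-by-symbol to %$~ %$~ ~$ %$~ %$~ ~$ %$~ %$~ %$~ %$~ ~$ %$~ %$~ ~$ %$~ %$~; joining the 16 pieces gives the next term.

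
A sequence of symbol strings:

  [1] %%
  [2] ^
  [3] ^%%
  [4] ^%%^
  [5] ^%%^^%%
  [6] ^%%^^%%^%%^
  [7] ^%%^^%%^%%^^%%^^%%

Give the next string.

Each term (from the third on) is the previous term followed by the one before it: term 3 = ^·%% = ^%%.
So term 8 is ^%%^^%%^%%^^%%^^%%·^%%^^%%^%%^.

^%%^^%%^%%^^%%^^%%^%%^^%%^%%^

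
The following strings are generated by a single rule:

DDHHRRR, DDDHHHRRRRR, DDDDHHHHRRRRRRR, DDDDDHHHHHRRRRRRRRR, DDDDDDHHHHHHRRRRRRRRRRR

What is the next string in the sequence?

Reading off run lengths: D runs 2, 3, 4, 5, 6; H runs 2, 3, 4, 5, 6; R runs 3, 5, 7, 9, 11 — each is linear in n, where the shown terms are n = 2, 3, 4, 5, 6.
For the next term, n = 7, so the run lengths are 7, 7, 13.

DDDDDDDHHHHHHHRRRRRRRRRRRRR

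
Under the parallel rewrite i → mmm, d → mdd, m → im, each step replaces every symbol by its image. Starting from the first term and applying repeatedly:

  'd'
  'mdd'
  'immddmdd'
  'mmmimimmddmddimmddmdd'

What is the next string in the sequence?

Rewriting the 21 symbols of mmmimimmddmddimmddmdd one by one yields im im im mmm im mmm im im mdd mdd im mdd mdd mmm im im mdd mdd im mdd mdd; concatenated:

imimimmmmimmmmimimmddmddimmddmddmmmimimmddmddimmddmdd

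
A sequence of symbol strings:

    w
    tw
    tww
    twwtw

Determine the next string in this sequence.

From term 3 onward, concatenate the last term with the second-to-last: tw·w = tww, tww·tw = twwtw, …
So term 5 is twwtw·tww.

twwtwtww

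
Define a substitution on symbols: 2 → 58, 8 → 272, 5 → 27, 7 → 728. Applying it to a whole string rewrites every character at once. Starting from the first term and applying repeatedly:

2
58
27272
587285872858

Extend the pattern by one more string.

2727272858272272727285827227272

Expanding 587285872858: 5→27, 8→272, 7→728, 2→58, 8→272, 5→27, 8→272, 7→728, 2→58, 8→272, 5→27, 8→272. Concatenated: 27 272 728 58 272 27 272 728 58 272 27 272.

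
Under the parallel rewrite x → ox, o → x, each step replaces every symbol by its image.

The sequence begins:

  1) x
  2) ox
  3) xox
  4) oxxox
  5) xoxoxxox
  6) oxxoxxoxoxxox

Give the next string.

Applying the rule to each of the 13 symbols of oxxoxxoxoxxox gives the pieces x ox ox x ox ox x ox x ox ox x ox, which concatenate to the answer.

xoxoxxoxoxxoxxoxoxxox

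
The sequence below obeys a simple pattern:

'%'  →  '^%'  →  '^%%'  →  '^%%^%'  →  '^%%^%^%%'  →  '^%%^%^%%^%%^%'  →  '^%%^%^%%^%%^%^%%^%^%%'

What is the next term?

This is a Fibonacci-style word recurrence s(k) = s(k−1)·s(k−2): e.g. ^%·% = ^%%.
Continuing: ^%%^%^%%^%%^%^%%^%^%% · ^%%^%^%%^%%^% gives term 8.

^%%^%^%%^%%^%^%%^%^%%^%%^%^%%^%%^%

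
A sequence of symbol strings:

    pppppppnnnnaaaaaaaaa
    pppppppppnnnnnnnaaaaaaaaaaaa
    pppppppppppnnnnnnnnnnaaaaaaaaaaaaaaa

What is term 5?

pppppppppppppppnnnnnnnnnnnnnnnnaaaaaaaaaaaaaaaaaaaaa

Reading off run lengths: p runs 7, 9, 11; n runs 4, 7, 10; a runs 9, 12, 15 — each is linear in n, where the shown terms are n = 2, 3, 4.
Setting n = 6 gives 15, 16, 21 characters in each block.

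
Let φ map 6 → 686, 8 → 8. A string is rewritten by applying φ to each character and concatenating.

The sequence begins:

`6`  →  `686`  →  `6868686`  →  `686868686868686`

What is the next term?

Applying the rule to each of the 15 symbols of 686868686868686 gives the pieces 686 8 686 8 686 8 686 8 686 8 686 8 686 8 686, which concatenate to the answer.

6868686868686868686868686868686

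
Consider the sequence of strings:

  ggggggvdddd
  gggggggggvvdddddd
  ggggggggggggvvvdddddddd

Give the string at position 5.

ggggggggggggggggggvvvvvdddddddddddd

Term n consists of 3n+3 g's, followed by n v's, followed by 2n+2 d's (n = 1, 2, …).
For term 5, n = 5, so the run lengths are 18, 5, 12.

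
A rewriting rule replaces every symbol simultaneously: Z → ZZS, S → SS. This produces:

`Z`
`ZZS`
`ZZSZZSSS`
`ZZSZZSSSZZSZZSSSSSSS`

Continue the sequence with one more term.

Rewriting the 20 symbols of ZZSZZSSSZZSZZSSSSSSS one by one yields ZZS ZZS SS ZZS ZZS SS SS SS ZZS ZZS SS ZZS ZZS SS SS SS SS SS SS SS; concatenated:

ZZSZZSSSZZSZZSSSSSSSZZSZZSSSZZSZZSSSSSSSSSSSSSSS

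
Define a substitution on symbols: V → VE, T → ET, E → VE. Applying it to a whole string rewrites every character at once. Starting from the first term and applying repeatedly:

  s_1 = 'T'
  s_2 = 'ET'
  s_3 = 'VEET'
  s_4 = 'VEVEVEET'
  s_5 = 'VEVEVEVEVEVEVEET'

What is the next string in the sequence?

Rewriting the 16 symbols of VEVEVEVEVEVEVEET one by one yields VE VE VE VE VE VE VE VE VE VE VE VE VE VE VE ET; concatenated:

VEVEVEVEVEVEVEVEVEVEVEVEVEVEVEET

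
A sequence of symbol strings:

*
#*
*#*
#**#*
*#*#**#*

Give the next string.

#**#**#*#**#*

This is a Fibonacci-style word recurrence s(k) = s(k−2)·s(k−1): e.g. *·#* = *#*.
The next term joins #**#* and *#*#**#*.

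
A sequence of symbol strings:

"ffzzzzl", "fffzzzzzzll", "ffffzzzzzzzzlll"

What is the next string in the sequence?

The n-th term is n f's then 2n z's then n-1 l's, where the shown terms are n = 2, 3, 4.
Setting n = 5 gives 5, 10, 4 characters in each block.

fffffzzzzzzzzzzllll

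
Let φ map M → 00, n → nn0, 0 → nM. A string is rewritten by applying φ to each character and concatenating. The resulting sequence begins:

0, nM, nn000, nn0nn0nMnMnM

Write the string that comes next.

nn0nn0nMnn0nn0nMnn000nn000nn000

Rewriting each symbol of nn0nn0nMnMnM: n→nn0, n→nn0, 0→nM, n→nn0, n→nn0, 0→nM, n→nn0, M→00, n→nn0, M→00, n→nn0, M→00, which concatenates to nn0 nn0 nM nn0 nn0 nM nn0 00 nn0 00 nn0 00.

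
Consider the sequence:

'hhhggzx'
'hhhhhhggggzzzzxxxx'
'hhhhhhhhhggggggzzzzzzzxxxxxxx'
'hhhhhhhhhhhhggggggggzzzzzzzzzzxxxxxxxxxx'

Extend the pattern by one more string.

hhhhhhhhhhhhhhhggggggggggzzzzzzzzzzzzzxxxxxxxxxxxxx

Term n consists of 3n h's, followed by 2n g's, followed by 3n-2 z's, followed by 3n-2 x's (n = 1, 2, …).
For the next term, n = 5, so the run lengths are 15, 10, 13, 13.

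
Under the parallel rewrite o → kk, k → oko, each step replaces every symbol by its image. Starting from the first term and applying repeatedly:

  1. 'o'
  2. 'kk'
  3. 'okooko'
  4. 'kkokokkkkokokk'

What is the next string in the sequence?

Rewriting the 14 symbols of kkokokkkkokokk one by one yields oko oko kk oko kk oko oko oko oko kk oko kk oko oko; concatenated:

okookokkokokkokookookookokkokokkokooko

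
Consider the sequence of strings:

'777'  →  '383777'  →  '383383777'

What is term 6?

383383383383383777

Every step adds 383 at the front: s(k+1) = 383·s(k).
From 383383777, 3 further steps: 383383777 → 383383383777 → 383383383383777 → (answer).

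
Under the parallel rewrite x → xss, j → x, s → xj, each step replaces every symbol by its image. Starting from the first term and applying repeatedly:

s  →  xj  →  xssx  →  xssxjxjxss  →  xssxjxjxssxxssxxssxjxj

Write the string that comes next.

xssxjxjxssxxssxxssxjxjxssxssxjxjxssxssxjxjxssxxssx

Applying the rule to each of the 22 symbols of xssxjxjxssxxssxxssxjxj gives the pieces xss xj xj xss x xss x xss xj xj xss xss xj xj xss xss xj xj xss x xss x, which concatenate to the answer.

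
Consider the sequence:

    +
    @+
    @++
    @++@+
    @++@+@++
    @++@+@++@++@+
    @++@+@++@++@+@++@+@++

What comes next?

@++@+@++@++@+@++@+@++@++@+@++@++@+

This is a Fibonacci-style word recurrence s(k) = s(k−1)·s(k−2): e.g. @+·+ = @++.
The next term joins @++@+@++@++@+@++@+@++ and @++@+@++@++@+.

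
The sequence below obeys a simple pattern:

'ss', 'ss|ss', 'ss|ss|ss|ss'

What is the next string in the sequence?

Each string is two copies of the previous one joined by '|'.
Doubling ss|ss|ss|ss with '|' between the halves:

ss|ss|ss|ss|ss|ss|ss|ss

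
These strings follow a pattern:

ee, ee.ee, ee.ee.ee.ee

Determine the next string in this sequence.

Every step duplicates the string with '.' between the halves.
So the next term is two copies of ee.ee.ee.ee with '.' between the halves.

ee.ee.ee.ee.ee.ee.ee.ee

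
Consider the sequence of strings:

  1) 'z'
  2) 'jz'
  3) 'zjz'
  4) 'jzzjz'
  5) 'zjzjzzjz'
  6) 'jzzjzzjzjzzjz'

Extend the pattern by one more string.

zjzjzzjzjzzjzzjzjzzjz

From term 3 onward, concatenate the second-to-last term with the last: z·jz = zjz, jz·zjz = jzzjz, …
So term 7 is zjzjzzjz·jzzjzzjzjzzjz.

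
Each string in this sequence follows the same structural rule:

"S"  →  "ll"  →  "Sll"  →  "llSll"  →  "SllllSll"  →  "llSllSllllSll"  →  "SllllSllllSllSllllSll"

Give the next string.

From term 3 onward, concatenate the second-to-last term with the last: S·ll = Sll, ll·Sll = llSll, …
So term 8 is llSllSllllSll·SllllSllllSllSllllSll.

llSllSllllSllSllllSllllSllSllllSll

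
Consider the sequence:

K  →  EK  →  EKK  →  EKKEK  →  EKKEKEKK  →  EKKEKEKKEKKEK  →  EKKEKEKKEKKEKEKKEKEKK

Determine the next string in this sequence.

EKKEKEKKEKKEKEKKEKEKKEKKEKEKKEKKEK

From term 3 onward, concatenate the last term with the second-to-last: EK·K = EKK, EKK·EK = EKKEK, …
The next term joins EKKEKEKKEKKEKEKKEKEKK and EKKEKEKKEKKEK.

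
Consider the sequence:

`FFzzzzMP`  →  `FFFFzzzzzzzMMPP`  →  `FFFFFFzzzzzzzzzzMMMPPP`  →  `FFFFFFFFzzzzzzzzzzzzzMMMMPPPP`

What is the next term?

FFFFFFFFFFzzzzzzzzzzzzzzzzMMMMMPPPPP

Term n consists of 2n F's, followed by 3n+1 z's, followed by n M's, followed by n P's (n = 1, 2, …).
Setting n = 5 gives 10, 16, 5, 5 characters in each block.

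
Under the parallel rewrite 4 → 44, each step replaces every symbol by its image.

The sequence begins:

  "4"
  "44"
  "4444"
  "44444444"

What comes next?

Expanding 44444444: 4→44, 4→44, 4→44, 4→44, 4→44, 4→44, 4→44, 4→44. Concatenated: 44 44 44 44 44 44 44 44.

4444444444444444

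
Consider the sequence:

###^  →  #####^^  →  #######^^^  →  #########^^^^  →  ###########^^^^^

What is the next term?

#############^^^^^^

Term n consists of 2n+1 #'s, followed by n ^'s (n = 1, 2, …).
At n = 6 the blocks have lengths 13, 6.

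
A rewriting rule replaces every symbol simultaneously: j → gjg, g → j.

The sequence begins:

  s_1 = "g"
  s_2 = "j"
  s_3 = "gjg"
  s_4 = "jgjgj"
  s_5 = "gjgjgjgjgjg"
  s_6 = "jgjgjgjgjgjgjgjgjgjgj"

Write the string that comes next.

gjgjgjgjgjgjgjgjgjgjgjgjgjgjgjgjgjgjgjgjgjg

Applying the rule to each of the 21 symbols of jgjgjgjgjgjgjgjgjgjgj gives the pieces gjg j gjg j gjg j gjg j gjg j gjg j gjg j gjg j gjg j gjg j gjg, which concatenate to the answer.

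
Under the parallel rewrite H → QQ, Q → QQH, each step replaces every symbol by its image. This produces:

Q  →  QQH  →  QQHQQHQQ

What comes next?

QQHQQHQQQQHQQHQQQQHQQH

Expanding QQHQQHQQ: Q→QQH, Q→QQH, H→QQ, Q→QQH, Q→QQH, H→QQ, Q→QQH, Q→QQH. Concatenated: QQH QQH QQ QQH QQH QQ QQH QQH.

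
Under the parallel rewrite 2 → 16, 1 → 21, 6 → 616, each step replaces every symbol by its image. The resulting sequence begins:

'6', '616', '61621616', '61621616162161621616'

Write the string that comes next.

φ(61621616162161621616) expands symbol-by-symbol to 616 21 616 16 21 616 21 616 21 616 16 21 616 21 616 16 21 616 21 616; joining the 20 pieces gives the next term.

6162161616216162161621616162161621616162161621616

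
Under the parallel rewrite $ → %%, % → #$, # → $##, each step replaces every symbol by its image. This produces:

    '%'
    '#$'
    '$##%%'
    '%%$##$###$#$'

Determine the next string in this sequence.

Expanding %%$##$###$#$: %→#$, %→#$, $→%%, #→$##, #→$##, $→%%, #→$##, #→$##, #→$##, $→%%, #→$##, $→%%. Concatenated: #$ #$ %% $## $## %% $## $## $## %% $## %%.

#$#$%%$##$##%%$##$##$##%%$##%%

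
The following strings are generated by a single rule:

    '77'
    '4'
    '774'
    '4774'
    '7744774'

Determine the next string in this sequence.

47747744774

Each term (from the third on) is the two preceding terms concatenated in order: term 3 = 77·4 = 774.
So term 6 is 4774·7744774.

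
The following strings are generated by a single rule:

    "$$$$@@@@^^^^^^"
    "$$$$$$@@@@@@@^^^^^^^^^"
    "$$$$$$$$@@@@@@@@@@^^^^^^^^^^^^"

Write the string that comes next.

The n-th term is 2n $'s then 3n-2 @'s then 3n ^'s, where the shown terms are n = 2, 3, 4.
Setting n = 5 gives 10, 13, 15 characters in each block.

$$$$$$$$$$@@@@@@@@@@@@@^^^^^^^^^^^^^^^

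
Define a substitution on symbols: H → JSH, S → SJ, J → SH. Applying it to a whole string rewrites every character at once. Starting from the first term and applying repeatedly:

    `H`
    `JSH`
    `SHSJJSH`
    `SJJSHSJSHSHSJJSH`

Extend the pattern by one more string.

SJSHSHSJJSHSJSHSJJSHSJJSHSJSHSHSJJSH

φ(SJJSHSJSHSHSJJSH) expands symbol-by-symbol to SJ SH SH SJ JSH SJ SH SJ JSH SJ JSH SJ SH SH SJ JSH; joining the 16 pieces gives the next term.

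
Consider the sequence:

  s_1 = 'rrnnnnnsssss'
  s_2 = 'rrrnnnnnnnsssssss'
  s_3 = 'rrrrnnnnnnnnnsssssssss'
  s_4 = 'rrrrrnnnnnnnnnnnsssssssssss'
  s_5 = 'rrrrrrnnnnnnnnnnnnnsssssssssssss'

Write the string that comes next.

Term n consists of n r's, followed by 2n+1 n's, followed by 2n+1 s's, where the shown terms are n = 2, 3, 4, 5, 6.
Setting n = 7 gives 7, 15, 15 characters in each block.

rrrrrrrnnnnnnnnnnnnnnnsssssssssssssss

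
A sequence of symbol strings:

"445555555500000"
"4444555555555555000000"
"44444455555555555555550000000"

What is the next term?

444444445555555555555555555500000000

The n-th term is 2n-2 4's then 4n 5's then n+3 0's, where the shown terms are n = 2, 3, 4.
For the next term, n = 5, so the run lengths are 8, 20, 8.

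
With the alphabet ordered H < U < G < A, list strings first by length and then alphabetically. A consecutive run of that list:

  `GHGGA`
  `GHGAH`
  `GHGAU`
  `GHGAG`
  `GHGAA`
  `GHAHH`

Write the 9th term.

GHAHA

Continuing the enumeration 3 steps past GHAHH: GHAHH → GHAHU → GHAHG → (answer).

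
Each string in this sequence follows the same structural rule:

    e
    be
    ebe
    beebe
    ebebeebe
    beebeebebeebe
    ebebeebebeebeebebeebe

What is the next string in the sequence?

This is a Fibonacci-style word recurrence s(k) = s(k−2)·s(k−1): e.g. e·be = ebe.
So term 8 is beebeebebeebe·ebebeebebeebeebebeebe.

beebeebebeebeebebeebebeebeebebeebe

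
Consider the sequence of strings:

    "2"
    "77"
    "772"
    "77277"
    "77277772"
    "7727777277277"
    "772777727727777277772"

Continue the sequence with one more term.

7727777277277772777727727777277277

This is a Fibonacci-style word recurrence s(k) = s(k−1)·s(k−2): e.g. 77·2 = 772.
So term 8 is 772777727727777277772·7727777277277.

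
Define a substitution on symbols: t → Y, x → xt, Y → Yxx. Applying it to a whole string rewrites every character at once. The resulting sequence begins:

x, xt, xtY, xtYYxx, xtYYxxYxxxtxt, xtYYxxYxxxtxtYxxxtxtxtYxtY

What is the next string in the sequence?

φ(xtYYxxYxxxtxtYxxxtxtxtYxtY) expands symbol-by-symbol to xt Y Yxx Yxx xt xt Yxx xt xt xt Y xt Y Yxx xt xt xt Y xt Y xt Y Yxx xt Y Yxx; joining the 26 pieces gives the next term.

xtYYxxYxxxtxtYxxxtxtxtYxtYYxxxtxtxtYxtYxtYYxxxtYYxx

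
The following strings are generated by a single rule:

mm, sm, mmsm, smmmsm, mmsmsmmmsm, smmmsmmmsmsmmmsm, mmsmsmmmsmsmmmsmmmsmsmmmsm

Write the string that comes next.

smmmsmmmsmsmmmsmmmsmsmmmsmsmmmsmmmsmsmmmsm

Each term (from the third on) is the two preceding terms concatenated in order: term 3 = mm·sm = mmsm.
Continuing: smmmsmmmsmsmmmsm · mmsmsmmmsmsmmmsmmmsmsmmmsm gives term 8.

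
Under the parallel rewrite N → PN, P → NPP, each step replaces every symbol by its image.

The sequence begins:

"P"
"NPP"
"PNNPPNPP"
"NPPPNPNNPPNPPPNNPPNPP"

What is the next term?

PNNPPNPPNPPPNNPPPNPNNPPNPPPNNPPNPPNPPPNPNNPPNPPPNNPPNPP

Applying the rule to each of the 21 symbols of NPPPNPNNPPNPPPNNPPNPP gives the pieces PN NPP NPP NPP PN NPP PN PN NPP NPP PN NPP NPP NPP PN PN NPP NPP PN NPP NPP, which concatenate to the answer.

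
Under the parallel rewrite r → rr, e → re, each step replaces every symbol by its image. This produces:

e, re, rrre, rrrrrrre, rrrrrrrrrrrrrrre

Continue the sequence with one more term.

Replace each of the 16 characters of rrrrrrrrrrrrrrre in place — rr rr rr rr rr rr rr rr rr rr rr rr rr rr rr re — and concatenate.

rrrrrrrrrrrrrrrrrrrrrrrrrrrrrrre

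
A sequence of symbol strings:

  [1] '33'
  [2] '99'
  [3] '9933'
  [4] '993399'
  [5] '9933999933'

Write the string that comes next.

9933999933993399

Each term (from the third on) is the previous term followed by the one before it: term 3 = 99·33 = 9933.
The next term joins 9933999933 and 993399.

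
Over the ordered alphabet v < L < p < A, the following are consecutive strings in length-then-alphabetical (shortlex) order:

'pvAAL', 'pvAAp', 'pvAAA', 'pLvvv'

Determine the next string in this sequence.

Find the rightmost character of pLvvv below A, bump it to the next letter, and reset everything to its right to v.

pLvvL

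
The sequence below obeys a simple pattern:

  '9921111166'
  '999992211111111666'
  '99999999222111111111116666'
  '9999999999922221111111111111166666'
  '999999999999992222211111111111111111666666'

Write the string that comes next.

99999999999999999222222111111111111111111116666666

Term n consists of 3n-1 9's, followed by n 2's, followed by 3n+2 1's, followed by n+1 6's (n = 1, 2, …).
For the next term, n = 6, so the run lengths are 17, 6, 20, 7.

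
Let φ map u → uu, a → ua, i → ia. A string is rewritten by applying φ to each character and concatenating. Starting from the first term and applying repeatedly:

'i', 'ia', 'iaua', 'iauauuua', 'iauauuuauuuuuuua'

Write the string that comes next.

iauauuuauuuuuuuauuuuuuuuuuuuuuua

Replace each of the 16 characters of iauauuuauuuuuuua in place — ia ua uu ua uu uu uu ua uu uu uu uu uu uu uu ua — and concatenate.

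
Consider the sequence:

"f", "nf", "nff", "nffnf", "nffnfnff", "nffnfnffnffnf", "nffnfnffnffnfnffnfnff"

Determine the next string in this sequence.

nffnfnffnffnfnffnfnffnffnfnffnffnf

Each term (from the third on) is the previous term followed by the one before it: term 3 = nf·f = nff.
The next term joins nffnfnffnffnfnffnfnff and nffnfnffnffnf.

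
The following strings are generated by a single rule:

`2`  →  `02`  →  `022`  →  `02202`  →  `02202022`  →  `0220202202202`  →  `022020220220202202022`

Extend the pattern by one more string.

From term 3 onward, concatenate the last term with the second-to-last: 02·2 = 022, 022·02 = 02202, …
The next term joins 022020220220202202022 and 0220202202202.

0220202202202022020220220202202202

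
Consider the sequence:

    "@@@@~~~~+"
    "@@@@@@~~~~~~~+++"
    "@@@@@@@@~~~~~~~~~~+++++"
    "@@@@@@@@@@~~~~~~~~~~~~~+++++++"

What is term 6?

@@@@@@@@@@@@@@~~~~~~~~~~~~~~~~~~~+++++++++++

Reading off run lengths: @ runs 4, 6, 8, 10; ~ runs 4, 7, 10, 13; + runs 1, 3, 5, 7 — each is linear in n (n = 1, 2, …).
For term 6, n = 6, so the run lengths are 14, 19, 11.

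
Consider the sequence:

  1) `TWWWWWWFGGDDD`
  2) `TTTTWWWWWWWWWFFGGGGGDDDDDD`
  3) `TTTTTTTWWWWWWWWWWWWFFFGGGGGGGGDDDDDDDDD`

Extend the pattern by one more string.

Term n consists of 3n-2 T's, followed by 3n+3 W's, followed by n F's, followed by 3n-1 G's, followed by 3n D's (n = 1, 2, …).
Setting n = 4 gives 10, 15, 4, 11, 12 characters in each block.

TTTTTTTTTTWWWWWWWWWWWWWWWFFFFGGGGGGGGGGGDDDDDDDDDDDD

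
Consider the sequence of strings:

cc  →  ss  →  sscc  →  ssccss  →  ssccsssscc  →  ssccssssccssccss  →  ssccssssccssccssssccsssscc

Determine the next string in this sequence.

From term 3 onward, concatenate the last term with the second-to-last: ss·cc = sscc, sscc·ss = ssccss, …
So term 8 is ssccssssccssccssssccsssscc·ssccssssccssccss.

ssccssssccssccssssccssssccssccssssccssccss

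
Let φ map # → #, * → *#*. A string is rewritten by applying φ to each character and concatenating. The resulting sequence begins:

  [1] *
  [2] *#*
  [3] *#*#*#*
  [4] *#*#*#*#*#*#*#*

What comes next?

Rewriting the 15 symbols of *#*#*#*#*#*#*#* one by one yields *#* # *#* # *#* # *#* # *#* # *#* # *#* # *#*; concatenated:

*#*#*#*#*#*#*#*#*#*#*#*#*#*#*#*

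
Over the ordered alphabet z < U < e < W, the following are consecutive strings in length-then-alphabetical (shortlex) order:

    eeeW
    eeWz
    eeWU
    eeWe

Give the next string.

eeWW

Treat eeWe as a base-4 numeral over the given alphabet and add one, carrying through any trailing W's.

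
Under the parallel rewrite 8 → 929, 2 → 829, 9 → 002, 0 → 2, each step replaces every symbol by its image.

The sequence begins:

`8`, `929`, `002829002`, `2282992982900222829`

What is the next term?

Rewriting the 19 symbols of 2282992982900222829 one by one yields 829 829 929 829 002 002 829 002 929 829 002 2 2 829 829 829 929 829 002; concatenated:

82982992982900200282900292982900222829829829929829002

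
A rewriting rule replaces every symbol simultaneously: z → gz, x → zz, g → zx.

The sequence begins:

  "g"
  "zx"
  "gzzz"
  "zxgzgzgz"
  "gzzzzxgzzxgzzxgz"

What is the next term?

Rewriting the 16 symbols of gzzzzxgzzxgzzxgz one by one yields zx gz gz gz gz zz zx gz gz zz zx gz gz zz zx gz; concatenated:

zxgzgzgzgzzzzxgzgzzzzxgzgzzzzxgz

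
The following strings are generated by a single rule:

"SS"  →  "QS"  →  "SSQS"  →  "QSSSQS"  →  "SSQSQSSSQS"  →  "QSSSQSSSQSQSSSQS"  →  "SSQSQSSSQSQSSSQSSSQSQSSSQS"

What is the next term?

This is a Fibonacci-style word recurrence s(k) = s(k−2)·s(k−1): e.g. SS·QS = SSQS.
So term 8 is QSSSQSSSQSQSSSQS·SSQSQSSSQSQSSSQSSSQSQSSSQS.

QSSSQSSSQSQSSSQSSSQSQSSSQSQSSSQSSSQSQSSSQS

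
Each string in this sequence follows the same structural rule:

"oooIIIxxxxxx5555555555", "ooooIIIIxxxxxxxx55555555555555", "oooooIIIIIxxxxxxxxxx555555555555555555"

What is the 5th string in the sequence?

Each string has the form o^{n} I^{n} x^{2n} 5^{4n-2}, where the shown terms are n = 3, 4, 5.
At n = 7 the blocks have lengths 7, 7, 14, 26.

oooooooIIIIIIIxxxxxxxxxxxxxx55555555555555555555555555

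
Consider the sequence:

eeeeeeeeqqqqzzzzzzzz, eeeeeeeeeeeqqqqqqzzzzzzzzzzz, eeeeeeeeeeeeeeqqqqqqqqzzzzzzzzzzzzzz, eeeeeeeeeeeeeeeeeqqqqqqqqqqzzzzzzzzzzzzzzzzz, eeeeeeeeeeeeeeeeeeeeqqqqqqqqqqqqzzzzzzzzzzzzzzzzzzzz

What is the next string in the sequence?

Reading off run lengths: e runs 8, 11, 14, 17, 20; q runs 4, 6, 8, 10, 12; z runs 8, 11, 14, 17, 20 — each is linear in n, where the shown terms are n = 2, 3, 4, 5, 6.
For the next term, n = 7, so the run lengths are 23, 14, 23.

eeeeeeeeeeeeeeeeeeeeeeeqqqqqqqqqqqqqqzzzzzzzzzzzzzzzzzzzzzzz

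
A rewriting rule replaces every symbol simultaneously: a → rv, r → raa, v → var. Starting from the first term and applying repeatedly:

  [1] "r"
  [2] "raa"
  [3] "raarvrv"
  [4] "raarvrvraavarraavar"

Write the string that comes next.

Rewriting the 19 symbols of raarvrvraavarraavar one by one yields raa rv rv raa var raa var raa rv rv var rv raa raa rv rv var rv raa; concatenated:

raarvrvraavarraavarraarvrvvarrvraaraarvrvvarrvraa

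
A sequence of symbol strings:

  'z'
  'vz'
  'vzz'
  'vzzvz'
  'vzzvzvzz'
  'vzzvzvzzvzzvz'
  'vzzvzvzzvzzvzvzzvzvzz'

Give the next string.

vzzvzvzzvzzvzvzzvzvzzvzzvzvzzvzzvz

Each term (from the third on) is the previous term followed by the one before it: term 3 = vz·z = vzz.
The next term joins vzzvzvzzvzzvzvzzvzvzz and vzzvzvzzvzzvz.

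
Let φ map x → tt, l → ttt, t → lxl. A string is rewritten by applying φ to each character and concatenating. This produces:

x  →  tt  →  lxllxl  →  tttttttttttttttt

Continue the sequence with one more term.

lxllxllxllxllxllxllxllxllxllxllxllxllxllxllxllxl

Replace each of the 16 characters of tttttttttttttttt in place — lxl lxl lxl lxl lxl lxl lxl lxl lxl lxl lxl lxl lxl lxl lxl lxl — and concatenate.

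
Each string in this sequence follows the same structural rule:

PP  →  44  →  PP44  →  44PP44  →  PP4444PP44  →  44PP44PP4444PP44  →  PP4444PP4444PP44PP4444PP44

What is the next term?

44PP44PP4444PP44PP4444PP4444PP44PP4444PP44

From term 3 onward, concatenate the second-to-last term with the last: PP·44 = PP44, 44·PP44 = 44PP44, …
So term 8 is 44PP44PP4444PP44·PP4444PP4444PP44PP4444PP44.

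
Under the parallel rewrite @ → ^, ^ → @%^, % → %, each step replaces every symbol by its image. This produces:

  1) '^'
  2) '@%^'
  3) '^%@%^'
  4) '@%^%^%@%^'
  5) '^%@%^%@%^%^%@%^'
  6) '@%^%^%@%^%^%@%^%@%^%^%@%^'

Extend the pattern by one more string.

^%@%^%@%^%^%@%^%@%^%^%@%^%^%@%^%@%^%^%@%^

Replace each of the 25 characters of @%^%^%@%^%^%@%^%@%^%^%@%^ in place — ^ % @%^ % @%^ % ^ % @%^ % @%^ % ^ % @%^ % ^ % @%^ % @%^ % ^ % @%^ — and concatenate.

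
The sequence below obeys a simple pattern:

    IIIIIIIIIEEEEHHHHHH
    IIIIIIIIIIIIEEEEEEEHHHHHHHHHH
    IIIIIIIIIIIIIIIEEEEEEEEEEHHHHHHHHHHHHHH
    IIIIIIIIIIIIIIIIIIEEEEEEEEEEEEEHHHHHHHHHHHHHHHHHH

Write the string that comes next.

Reading off run lengths: I runs 9, 12, 15, 18; E runs 4, 7, 10, 13; H runs 6, 10, 14, 18 — each is linear in n, where the shown terms are n = 2, 3, 4, 5.
At n = 6 the blocks have lengths 21, 16, 22.

IIIIIIIIIIIIIIIIIIIIIEEEEEEEEEEEEEEEEHHHHHHHHHHHHHHHHHHHHHH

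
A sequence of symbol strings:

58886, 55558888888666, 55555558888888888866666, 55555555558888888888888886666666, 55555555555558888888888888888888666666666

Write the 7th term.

55555555555555555558888888888888888888888888886666666666666

The n-th term is 3n-2 5's then 4n-1 8's then 2n-1 6's (n = 1, 2, …).
At n = 7 the blocks have lengths 19, 27, 13.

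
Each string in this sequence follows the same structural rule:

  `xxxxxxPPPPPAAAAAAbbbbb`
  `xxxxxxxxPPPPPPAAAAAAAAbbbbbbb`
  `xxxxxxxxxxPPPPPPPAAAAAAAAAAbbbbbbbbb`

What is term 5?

Term n consists of 2n x's, followed by n+2 P's, followed by 2n A's, followed by 2n-1 b's, where the shown terms are n = 3, 4, 5.
For term 5, n = 7, so the run lengths are 14, 9, 14, 13.

xxxxxxxxxxxxxxPPPPPPPPPAAAAAAAAAAAAAAbbbbbbbbbbbbb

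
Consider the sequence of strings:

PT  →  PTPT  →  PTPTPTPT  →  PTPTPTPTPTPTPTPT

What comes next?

Every step duplicates the string.
One more doubling of PTPTPTPTPTPTPTPT gives the answer.

PTPTPTPTPTPTPTPTPTPTPTPTPTPTPTPT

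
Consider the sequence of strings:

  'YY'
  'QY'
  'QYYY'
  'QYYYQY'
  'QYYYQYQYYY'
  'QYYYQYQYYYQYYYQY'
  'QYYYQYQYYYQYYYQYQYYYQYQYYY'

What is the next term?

QYYYQYQYYYQYYYQYQYYYQYQYYYQYYYQYQYYYQYYYQY

Each term (from the third on) is the previous term followed by the one before it: term 3 = QY·YY = QYYY.
So term 8 is QYYYQYQYYYQYYYQYQYYYQYQYYY·QYYYQYQYYYQYYYQY.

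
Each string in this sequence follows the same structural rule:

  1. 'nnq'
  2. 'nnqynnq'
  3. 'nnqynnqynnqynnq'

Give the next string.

s(k+1) = s(k)·y·s(k) — each term doubles the last with 'y' between the halves.
Doubling nnqynnqynnqynnq with 'y' between the halves:

nnqynnqynnqynnqynnqynnqynnqynnq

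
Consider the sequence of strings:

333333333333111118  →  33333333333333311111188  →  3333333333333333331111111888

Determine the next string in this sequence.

333333333333333333333111111118888

Term n consists of 3n+3 3's, followed by n+2 1's, followed by n-2 8's, where the shown terms are n = 3, 4, 5.
Setting n = 6 gives 21, 8, 4 characters in each block.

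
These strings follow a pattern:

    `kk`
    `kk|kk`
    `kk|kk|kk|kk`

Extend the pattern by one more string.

kk|kk|kk|kk|kk|kk|kk|kk

s(k+1) = s(k)·|·s(k) — each term doubles the last with '|' between the halves.
One more doubling of kk|kk|kk|kk gives the answer.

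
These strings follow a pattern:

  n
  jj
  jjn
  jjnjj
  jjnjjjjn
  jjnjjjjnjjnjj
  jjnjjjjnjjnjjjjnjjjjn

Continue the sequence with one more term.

jjnjjjjnjjnjjjjnjjjjnjjnjjjjnjjnjj

From term 3 onward, concatenate the last term with the second-to-last: jj·n = jjn, jjn·jj = jjnjj, …
The next term joins jjnjjjjnjjnjjjjnjjjjn and jjnjjjjnjjnjj.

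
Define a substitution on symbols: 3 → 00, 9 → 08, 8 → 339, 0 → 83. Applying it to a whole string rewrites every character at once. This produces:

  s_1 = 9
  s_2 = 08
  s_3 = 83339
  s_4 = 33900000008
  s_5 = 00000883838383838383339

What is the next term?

838383838333933900339003390033900339003390033900000008

φ(00000883838383838383339) expands symbol-by-symbol to 83 83 83 83 83 339 339 00 339 00 339 00 339 00 339 00 339 00 339 00 00 00 08; joining the 23 pieces gives the next term.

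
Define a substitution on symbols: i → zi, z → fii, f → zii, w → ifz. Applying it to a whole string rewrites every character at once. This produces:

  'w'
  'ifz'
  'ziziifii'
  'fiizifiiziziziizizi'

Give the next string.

ziizizifiiziziizizifiizifiizifiizizifiizifiizi

Applying the rule to each of the 19 symbols of fiizifiiziziziizizi gives the pieces zii zi zi fii zi zii zi zi fii zi fii zi fii zi zi fii zi fii zi, which concatenate to the answer.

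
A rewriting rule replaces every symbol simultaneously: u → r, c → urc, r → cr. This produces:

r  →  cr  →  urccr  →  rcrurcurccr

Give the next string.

crurccrrcrurcrcrurcurccr

Apply φ to rcrurcurccr symbol by symbol: r→cr, c→urc, r→cr, u→r, r→cr, c→urc, u→r, r→cr, c→urc, c→urc, r→cr; joined: cr urc cr r cr urc r cr urc urc cr.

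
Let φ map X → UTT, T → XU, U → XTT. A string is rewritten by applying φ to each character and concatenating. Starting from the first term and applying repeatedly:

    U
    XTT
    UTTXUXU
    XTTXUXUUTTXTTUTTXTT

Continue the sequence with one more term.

UTTXUXUUTTXTTUTTXTTXTTXUXUUTTXUXUXTTXUXUUTTXUXU

Applying the rule to each of the 19 symbols of XTTXUXUUTTXTTUTTXTT gives the pieces UTT XU XU UTT XTT UTT XTT XTT XU XU UTT XU XU XTT XU XU UTT XU XU, which concatenate to the answer.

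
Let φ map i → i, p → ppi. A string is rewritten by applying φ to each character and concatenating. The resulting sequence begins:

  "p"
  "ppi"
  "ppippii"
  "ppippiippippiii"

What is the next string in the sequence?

Applying the rule to each of the 15 symbols of ppippiippippiii gives the pieces ppi ppi i ppi ppi i i ppi ppi i ppi ppi i i i, which concatenate to the answer.

ppippiippippiiippippiippippiiii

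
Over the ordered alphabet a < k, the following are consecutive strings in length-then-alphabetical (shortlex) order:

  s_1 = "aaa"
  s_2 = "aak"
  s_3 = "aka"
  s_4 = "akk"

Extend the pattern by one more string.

The successor of akk increments the rightmost position that isn't already k and resets every position after it to a.

kaa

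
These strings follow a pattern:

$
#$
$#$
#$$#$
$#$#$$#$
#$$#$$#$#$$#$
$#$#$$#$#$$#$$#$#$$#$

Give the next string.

#$$#$$#$#$$#$$#$#$$#$#$$#$$#$#$$#$

From term 3 onward, concatenate the second-to-last term with the last: $·#$ = $#$, #$·$#$ = #$$#$, …
The next term joins #$$#$$#$#$$#$ and $#$#$$#$#$$#$$#$#$$#$.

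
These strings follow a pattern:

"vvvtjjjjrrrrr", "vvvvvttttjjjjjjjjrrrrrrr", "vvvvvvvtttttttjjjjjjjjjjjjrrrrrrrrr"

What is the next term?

Reading off run lengths: v runs 3, 5, 7; t runs 1, 4, 7; j runs 4, 8, 12; r runs 5, 7, 9 — each is linear in n (n = 1, 2, …).
At n = 4 the blocks have lengths 9, 10, 16, 11.

vvvvvvvvvttttttttttjjjjjjjjjjjjjjjjrrrrrrrrrrr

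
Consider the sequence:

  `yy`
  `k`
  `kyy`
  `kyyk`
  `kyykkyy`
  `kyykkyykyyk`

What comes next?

kyykkyykyykkyykkyy

Each term (from the third on) is the previous term followed by the one before it: term 3 = k·yy = kyy.
The next term joins kyykkyykyyk and kyykkyy.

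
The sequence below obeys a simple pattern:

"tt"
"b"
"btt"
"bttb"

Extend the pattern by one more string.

Each term (from the third on) is the previous term followed by the one before it: term 3 = b·tt = btt.
Continuing: bttb · btt gives term 5.

bttbbtt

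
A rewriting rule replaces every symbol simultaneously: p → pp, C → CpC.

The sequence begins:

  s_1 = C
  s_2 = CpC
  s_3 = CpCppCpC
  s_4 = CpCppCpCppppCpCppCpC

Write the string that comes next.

Rewriting the 20 symbols of CpCppCpCppppCpCppCpC one by one yields CpC pp CpC pp pp CpC pp CpC pp pp pp pp CpC pp CpC pp pp CpC pp CpC; concatenated:

CpCppCpCppppCpCppCpCppppppppCpCppCpCppppCpCppCpC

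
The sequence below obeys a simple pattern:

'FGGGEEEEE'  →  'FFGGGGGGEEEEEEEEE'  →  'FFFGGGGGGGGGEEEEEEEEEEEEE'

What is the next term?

Each string has the form F^{n} G^{3n} E^{4n+1} (n = 1, 2, …).
At n = 4 the blocks have lengths 4, 12, 17.

FFFFGGGGGGGGGGGGEEEEEEEEEEEEEEEEE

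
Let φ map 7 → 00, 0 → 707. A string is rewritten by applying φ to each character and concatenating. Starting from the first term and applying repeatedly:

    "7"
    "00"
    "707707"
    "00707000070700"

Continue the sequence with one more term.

Replace each of the 14 characters of 00707000070700 in place — 707 707 00 707 00 707 707 707 707 00 707 00 707 707 — and concatenate.

70770700707007077077077070070700707707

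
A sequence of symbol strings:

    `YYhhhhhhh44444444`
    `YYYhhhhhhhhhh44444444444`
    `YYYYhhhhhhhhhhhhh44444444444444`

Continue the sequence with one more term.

YYYYYhhhhhhhhhhhhhhhh44444444444444444

Reading off run lengths: Y runs 2, 3, 4; h runs 7, 10, 13; 4 runs 8, 11, 14 — each is linear in n, where the shown terms are n = 2, 3, 4.
At n = 5 the blocks have lengths 5, 16, 17.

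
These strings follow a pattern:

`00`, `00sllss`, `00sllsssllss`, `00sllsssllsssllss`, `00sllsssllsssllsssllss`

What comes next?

Each term is the previous one with sllss appended.
So the next term is 00sllsssllsssllsssllss·sllss.

00sllsssllsssllsssllsssllss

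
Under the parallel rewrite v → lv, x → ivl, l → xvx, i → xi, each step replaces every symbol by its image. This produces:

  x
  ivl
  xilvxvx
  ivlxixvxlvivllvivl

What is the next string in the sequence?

xilvxvxivlxiivllvivlxvxlvxilvxvxxvxlvxilvxvx

φ(ivlxixvxlvivllvivl) expands symbol-by-symbol to xi lv xvx ivl xi ivl lv ivl xvx lv xi lv xvx xvx lv xi lv xvx; joining the 18 pieces gives the next term.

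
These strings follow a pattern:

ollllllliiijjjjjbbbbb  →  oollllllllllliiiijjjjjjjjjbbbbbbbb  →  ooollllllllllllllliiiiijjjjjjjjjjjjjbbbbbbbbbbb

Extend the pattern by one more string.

oooollllllllllllllllllliiiiiijjjjjjjjjjjjjjjjjbbbbbbbbbbbbbb

Reading off run lengths: o runs 1, 2, 3; l runs 7, 11, 15; i runs 3, 4, 5; j runs 5, 9, 13; b runs 5, 8, 11 — each is linear in n (n = 1, 2, …).
At n = 4 the blocks have lengths 4, 19, 6, 17, 14.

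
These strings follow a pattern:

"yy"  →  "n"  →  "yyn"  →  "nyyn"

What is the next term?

yynnyyn

This is a Fibonacci-style word recurrence s(k) = s(k−2)·s(k−1): e.g. yy·n = yyn.
Continuing: yyn · nyyn gives term 5.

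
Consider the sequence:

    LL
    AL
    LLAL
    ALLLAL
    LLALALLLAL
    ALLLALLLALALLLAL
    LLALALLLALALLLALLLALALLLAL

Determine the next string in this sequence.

Each term (from the third on) is the two preceding terms concatenated in order: term 3 = LL·AL = LLAL.
The next term joins ALLLALLLALALLLAL and LLALALLLALALLLALLLALALLLAL.

ALLLALLLALALLLALLLALALLLALALLLALLLALALLLAL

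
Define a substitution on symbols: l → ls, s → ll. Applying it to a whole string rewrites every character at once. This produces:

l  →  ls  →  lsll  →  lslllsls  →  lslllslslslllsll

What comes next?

lslllslslslllslllslllslslslllsls

φ(lslllslslslllsll) expands symbol-by-symbol to ls ll ls ls ls ll ls ll ls ll ls ls ls ll ls ls; joining the 16 pieces gives the next term.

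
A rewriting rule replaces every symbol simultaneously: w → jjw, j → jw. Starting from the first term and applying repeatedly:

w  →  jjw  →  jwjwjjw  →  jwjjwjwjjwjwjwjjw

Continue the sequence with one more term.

jwjjwjwjwjjwjwjjwjwjwjjwjwjjwjwjjwjwjwjjw

φ(jwjjwjwjjwjwjwjjw) expands symbol-by-symbol to jw jjw jw jw jjw jw jjw jw jw jjw jw jjw jw jjw jw jw jjw; joining the 17 pieces gives the next term.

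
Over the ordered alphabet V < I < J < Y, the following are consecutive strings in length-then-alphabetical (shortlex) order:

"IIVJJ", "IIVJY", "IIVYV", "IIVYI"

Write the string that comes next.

IIVYJ

The successor of IIVYI increments the rightmost position that isn't already Y and resets every position after it to V.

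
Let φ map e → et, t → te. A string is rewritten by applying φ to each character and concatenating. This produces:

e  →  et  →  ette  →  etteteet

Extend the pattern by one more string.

etteteetteetette

Expanding etteteet: e→et, t→te, t→te, e→et, t→te, e→et, e→et, t→te. Concatenated: et te te et te et et te.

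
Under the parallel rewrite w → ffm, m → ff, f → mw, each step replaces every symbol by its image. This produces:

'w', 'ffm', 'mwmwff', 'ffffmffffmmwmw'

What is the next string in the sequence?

Replace each of the 14 characters of ffffmffffmmwmw in place — mw mw mw mw ff mw mw mw mw ff ff ffm ff ffm — and concatenate.

mwmwmwmwffmwmwmwmwffffffmffffm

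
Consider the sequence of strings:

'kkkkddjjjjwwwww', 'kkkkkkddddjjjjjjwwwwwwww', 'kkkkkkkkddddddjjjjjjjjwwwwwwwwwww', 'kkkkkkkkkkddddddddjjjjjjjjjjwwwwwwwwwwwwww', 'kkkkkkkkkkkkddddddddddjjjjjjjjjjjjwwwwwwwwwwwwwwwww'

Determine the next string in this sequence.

The n-th term is 2n+2 k's then 2n d's then 2n+2 j's then 3n+2 w's (n = 1, 2, …).
Setting n = 6 gives 14, 12, 14, 20 characters in each block.

kkkkkkkkkkkkkkddddddddddddjjjjjjjjjjjjjjwwwwwwwwwwwwwwwwwwww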